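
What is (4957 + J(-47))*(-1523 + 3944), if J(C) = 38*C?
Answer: 7676991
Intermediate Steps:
(4957 + J(-47))*(-1523 + 3944) = (4957 + 38*(-47))*(-1523 + 3944) = (4957 - 1786)*2421 = 3171*2421 = 7676991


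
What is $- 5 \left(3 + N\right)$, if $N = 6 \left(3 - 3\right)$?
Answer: $-15$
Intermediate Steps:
$N = 0$ ($N = 6 \cdot 0 = 0$)
$- 5 \left(3 + N\right) = - 5 \left(3 + 0\right) = \left(-5\right) 3 = -15$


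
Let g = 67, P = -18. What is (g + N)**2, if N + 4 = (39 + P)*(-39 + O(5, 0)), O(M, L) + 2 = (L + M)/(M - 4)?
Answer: 480249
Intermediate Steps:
O(M, L) = -2 + (L + M)/(-4 + M) (O(M, L) = -2 + (L + M)/(M - 4) = -2 + (L + M)/(-4 + M))
N = -760 (N = -4 + (39 - 18)*(-39 + (8 + 0 - 1*5)/(-4 + 5)) = -4 + 21*(-39 + (8 + 0 - 5)/1) = -4 + 21*(-39 + 1*3) = -4 + 21*(-39 + 3) = -4 + 21*(-36) = -4 - 756 = -760)
(g + N)**2 = (67 - 760)**2 = (-693)**2 = 480249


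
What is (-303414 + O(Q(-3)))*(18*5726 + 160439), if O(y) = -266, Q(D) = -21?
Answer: -80021805760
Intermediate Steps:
(-303414 + O(Q(-3)))*(18*5726 + 160439) = (-303414 - 266)*(18*5726 + 160439) = -303680*(103068 + 160439) = -303680*263507 = -80021805760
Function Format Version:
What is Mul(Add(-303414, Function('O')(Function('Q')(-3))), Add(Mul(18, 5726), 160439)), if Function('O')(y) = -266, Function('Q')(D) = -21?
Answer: -80021805760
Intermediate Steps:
Mul(Add(-303414, Function('O')(Function('Q')(-3))), Add(Mul(18, 5726), 160439)) = Mul(Add(-303414, -266), Add(Mul(18, 5726), 160439)) = Mul(-303680, Add(103068, 160439)) = Mul(-303680, 263507) = -80021805760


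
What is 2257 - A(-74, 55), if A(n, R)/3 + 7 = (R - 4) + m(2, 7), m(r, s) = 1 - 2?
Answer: 2128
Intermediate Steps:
m(r, s) = -1
A(n, R) = -36 + 3*R (A(n, R) = -21 + 3*((R - 4) - 1) = -21 + 3*((-4 + R) - 1) = -21 + 3*(-5 + R) = -21 + (-15 + 3*R) = -36 + 3*R)
2257 - A(-74, 55) = 2257 - (-36 + 3*55) = 2257 - (-36 + 165) = 2257 - 1*129 = 2257 - 129 = 2128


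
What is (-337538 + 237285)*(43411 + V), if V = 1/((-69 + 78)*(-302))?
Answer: -11828961447541/2718 ≈ -4.3521e+9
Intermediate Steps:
V = -1/2718 (V = 1/(9*(-302)) = 1/(-2718) = -1/2718 ≈ -0.00036792)
(-337538 + 237285)*(43411 + V) = (-337538 + 237285)*(43411 - 1/2718) = -100253*117991097/2718 = -11828961447541/2718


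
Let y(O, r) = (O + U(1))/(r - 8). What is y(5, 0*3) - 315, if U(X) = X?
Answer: -1263/4 ≈ -315.75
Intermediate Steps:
y(O, r) = (1 + O)/(-8 + r) (y(O, r) = (O + 1)/(r - 8) = (1 + O)/(-8 + r))
y(5, 0*3) - 315 = (1 + 5)/(-8 + 0*3) - 315 = 6/(-8 + 0) - 315 = 6/(-8) - 315 = -⅛*6 - 315 = -¾ - 315 = -1263/4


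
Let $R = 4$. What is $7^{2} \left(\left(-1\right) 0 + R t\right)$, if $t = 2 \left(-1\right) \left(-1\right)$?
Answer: $392$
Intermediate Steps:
$t = 2$ ($t = \left(-2\right) \left(-1\right) = 2$)
$7^{2} \left(\left(-1\right) 0 + R t\right) = 7^{2} \left(\left(-1\right) 0 + 4 \cdot 2\right) = 49 \left(0 + 8\right) = 49 \cdot 8 = 392$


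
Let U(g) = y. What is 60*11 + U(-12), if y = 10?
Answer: 670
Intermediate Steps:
U(g) = 10
60*11 + U(-12) = 60*11 + 10 = 660 + 10 = 670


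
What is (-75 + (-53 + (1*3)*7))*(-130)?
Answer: 13910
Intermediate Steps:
(-75 + (-53 + (1*3)*7))*(-130) = (-75 + (-53 + 3*7))*(-130) = (-75 + (-53 + 21))*(-130) = (-75 - 32)*(-130) = -107*(-130) = 13910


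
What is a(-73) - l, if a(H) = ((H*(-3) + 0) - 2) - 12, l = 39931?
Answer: -39726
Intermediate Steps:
a(H) = -14 - 3*H (a(H) = ((-3*H + 0) - 2) - 12 = (-3*H - 2) - 12 = (-2 - 3*H) - 12 = -14 - 3*H)
a(-73) - l = (-14 - 3*(-73)) - 1*39931 = (-14 + 219) - 39931 = 205 - 39931 = -39726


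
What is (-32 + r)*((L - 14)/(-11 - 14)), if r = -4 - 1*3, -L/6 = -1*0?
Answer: -546/25 ≈ -21.840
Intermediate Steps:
L = 0 (L = -(-6)*0 = -6*0 = 0)
r = -7 (r = -4 - 3 = -7)
(-32 + r)*((L - 14)/(-11 - 14)) = (-32 - 7)*((0 - 14)/(-11 - 14)) = -(-546)/(-25) = -(-546)*(-1)/25 = -39*14/25 = -546/25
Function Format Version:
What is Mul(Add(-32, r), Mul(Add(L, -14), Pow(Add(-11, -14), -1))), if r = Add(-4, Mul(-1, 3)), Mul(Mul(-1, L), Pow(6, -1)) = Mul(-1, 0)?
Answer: Rational(-546, 25) ≈ -21.840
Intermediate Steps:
L = 0 (L = Mul(-6, Mul(-1, 0)) = Mul(-6, 0) = 0)
r = -7 (r = Add(-4, -3) = -7)
Mul(Add(-32, r), Mul(Add(L, -14), Pow(Add(-11, -14), -1))) = Mul(Add(-32, -7), Mul(Add(0, -14), Pow(Add(-11, -14), -1))) = Mul(-39, Mul(-14, Pow(-25, -1))) = Mul(-39, Mul(-14, Rational(-1, 25))) = Mul(-39, Rational(14, 25)) = Rational(-546, 25)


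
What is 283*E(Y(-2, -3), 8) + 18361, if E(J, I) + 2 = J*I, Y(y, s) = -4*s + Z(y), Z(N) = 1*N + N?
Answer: 35907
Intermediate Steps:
Z(N) = 2*N (Z(N) = N + N = 2*N)
Y(y, s) = -4*s + 2*y
E(J, I) = -2 + I*J (E(J, I) = -2 + J*I = -2 + I*J)
283*E(Y(-2, -3), 8) + 18361 = 283*(-2 + 8*(-4*(-3) + 2*(-2))) + 18361 = 283*(-2 + 8*(12 - 4)) + 18361 = 283*(-2 + 8*8) + 18361 = 283*(-2 + 64) + 18361 = 283*62 + 18361 = 17546 + 18361 = 35907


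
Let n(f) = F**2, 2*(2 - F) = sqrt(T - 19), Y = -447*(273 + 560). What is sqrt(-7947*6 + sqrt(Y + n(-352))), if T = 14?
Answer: sqrt(-190728 + 2*sqrt(-1489404 + (4 - I*sqrt(5))**2))/2 ≈ 1.3972 - 218.37*I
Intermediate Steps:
Y = -372351 (Y = -447*833 = -372351)
F = 2 - I*sqrt(5)/2 (F = 2 - sqrt(14 - 19)/2 = 2 - I*sqrt(5)/2 ≈ 2.0 - 1.118*I)
n(f) = (2 - I*sqrt(5)/2)**2
sqrt(-7947*6 + sqrt(Y + n(-352))) = sqrt(-7947*6 + sqrt(-372351 + (4 - I*sqrt(5))**2/4)) = sqrt(-47682 + sqrt(-372351 + (4 - I*sqrt(5))**2/4))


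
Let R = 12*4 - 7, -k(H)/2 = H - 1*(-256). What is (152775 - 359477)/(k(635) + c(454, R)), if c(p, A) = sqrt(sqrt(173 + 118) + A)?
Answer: 206702/(1782 - sqrt(41 + sqrt(291))) ≈ 116.49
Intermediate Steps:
k(H) = -512 - 2*H (k(H) = -2*(H - 1*(-256)) = -2*(H + 256) = -2*(256 + H) = -512 - 2*H)
R = 41 (R = 48 - 7 = 41)
c(p, A) = sqrt(A + sqrt(291)) (c(p, A) = sqrt(sqrt(291) + A) = sqrt(A + sqrt(291)))
(152775 - 359477)/(k(635) + c(454, R)) = (152775 - 359477)/((-512 - 2*635) + sqrt(41 + sqrt(291))) = -206702/((-512 - 1270) + sqrt(41 + sqrt(291))) = -206702/(-1782 + sqrt(41 + sqrt(291)))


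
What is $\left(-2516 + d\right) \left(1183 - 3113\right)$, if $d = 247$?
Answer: $4379170$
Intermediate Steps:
$\left(-2516 + d\right) \left(1183 - 3113\right) = \left(-2516 + 247\right) \left(1183 - 3113\right) = \left(-2269\right) \left(-1930\right) = 4379170$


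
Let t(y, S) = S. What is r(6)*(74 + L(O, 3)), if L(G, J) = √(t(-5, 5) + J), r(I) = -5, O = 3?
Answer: -370 - 10*√2 ≈ -384.14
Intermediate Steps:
L(G, J) = √(5 + J)
r(6)*(74 + L(O, 3)) = -5*(74 + √(5 + 3)) = -5*(74 + √8) = -5*(74 + 2*√2) = -370 - 10*√2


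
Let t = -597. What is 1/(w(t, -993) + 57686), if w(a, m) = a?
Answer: 1/57089 ≈ 1.7517e-5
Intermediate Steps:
1/(w(t, -993) + 57686) = 1/(-597 + 57686) = 1/57089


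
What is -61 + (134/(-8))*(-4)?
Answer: 6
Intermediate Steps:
-61 + (134/(-8))*(-4) = -61 + (134*(-1/8))*(-4) = -61 - 67/4*(-4) = -61 + 67 = 6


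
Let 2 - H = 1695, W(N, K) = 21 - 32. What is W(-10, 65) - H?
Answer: 1682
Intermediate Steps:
W(N, K) = -11
H = -1693 (H = 2 - 1*1695 = 2 - 1695 = -1693)
W(-10, 65) - H = -11 - 1*(-1693) = -11 + 1693 = 1682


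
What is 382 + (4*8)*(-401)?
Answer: -12450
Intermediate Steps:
382 + (4*8)*(-401) = 382 + 32*(-401) = 382 - 12832 = -12450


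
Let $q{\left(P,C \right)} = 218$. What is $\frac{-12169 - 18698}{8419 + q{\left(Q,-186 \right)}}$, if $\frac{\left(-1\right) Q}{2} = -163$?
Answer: $- \frac{10289}{2879} \approx -3.5738$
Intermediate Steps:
$Q = 326$ ($Q = \left(-2\right) \left(-163\right) = 326$)
$\frac{-12169 - 18698}{8419 + q{\left(Q,-186 \right)}} = \frac{-12169 - 18698}{8419 + 218} = - \frac{30867}{8637} = \left(-30867\right) \frac{1}{8637} = - \frac{10289}{2879}$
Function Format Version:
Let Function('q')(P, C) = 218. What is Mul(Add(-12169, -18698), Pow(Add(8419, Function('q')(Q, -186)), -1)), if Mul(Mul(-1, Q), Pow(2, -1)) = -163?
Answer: Rational(-10289, 2879) ≈ -3.5738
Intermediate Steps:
Q = 326 (Q = Mul(-2, -163) = 326)
Mul(Add(-12169, -18698), Pow(Add(8419, Function('q')(Q, -186)), -1)) = Mul(Add(-12169, -18698), Pow(Add(8419, 218), -1)) = Mul(-30867, Pow(8637, -1)) = Mul(-30867, Rational(1, 8637)) = Rational(-10289, 2879)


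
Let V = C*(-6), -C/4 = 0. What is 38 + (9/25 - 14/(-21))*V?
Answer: 38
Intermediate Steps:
C = 0 (C = -4*0 = 0)
V = 0 (V = 0*(-6) = 0)
38 + (9/25 - 14/(-21))*V = 38 + (9/25 - 14/(-21))*0 = 38 + (9*(1/25) - 14*(-1/21))*0 = 38 + (9/25 + ⅔)*0 = 38 + (77/75)*0 = 38 + 0 = 38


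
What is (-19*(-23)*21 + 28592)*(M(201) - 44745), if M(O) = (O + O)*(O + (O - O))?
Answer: 1361836833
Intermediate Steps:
M(O) = 2*O² (M(O) = (2*O)*(O + 0) = (2*O)*O = 2*O²)
(-19*(-23)*21 + 28592)*(M(201) - 44745) = (-19*(-23)*21 + 28592)*(2*201² - 44745) = (437*21 + 28592)*(2*40401 - 44745) = (9177 + 28592)*(80802 - 44745) = 37769*36057 = 1361836833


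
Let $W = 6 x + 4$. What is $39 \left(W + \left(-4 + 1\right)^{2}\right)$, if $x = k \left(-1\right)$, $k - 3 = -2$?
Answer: $273$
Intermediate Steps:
$k = 1$ ($k = 3 - 2 = 1$)
$x = -1$ ($x = 1 \left(-1\right) = -1$)
$W = -2$ ($W = 6 \left(-1\right) + 4 = -6 + 4 = -2$)
$39 \left(W + \left(-4 + 1\right)^{2}\right) = 39 \left(-2 + \left(-4 + 1\right)^{2}\right) = 39 \left(-2 + \left(-3\right)^{2}\right) = 39 \left(-2 + 9\right) = 39 \cdot 7 = 273$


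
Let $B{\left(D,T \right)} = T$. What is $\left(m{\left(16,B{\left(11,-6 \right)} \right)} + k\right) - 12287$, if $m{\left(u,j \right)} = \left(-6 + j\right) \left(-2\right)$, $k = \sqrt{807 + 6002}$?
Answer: $-12263 + \sqrt{6809} \approx -12180.0$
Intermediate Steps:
$k = \sqrt{6809} \approx 82.517$
$m{\left(u,j \right)} = 12 - 2 j$
$\left(m{\left(16,B{\left(11,-6 \right)} \right)} + k\right) - 12287 = \left(\left(12 - -12\right) + \sqrt{6809}\right) - 12287 = \left(\left(12 + 12\right) + \sqrt{6809}\right) - 12287 = \left(24 + \sqrt{6809}\right) - 12287 = -12263 + \sqrt{6809}$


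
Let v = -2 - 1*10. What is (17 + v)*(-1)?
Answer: -5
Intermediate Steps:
v = -12 (v = -2 - 10 = -12)
(17 + v)*(-1) = (17 - 12)*(-1) = 5*(-1) = -5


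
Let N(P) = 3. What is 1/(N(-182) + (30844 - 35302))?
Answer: -1/4455 ≈ -0.00022447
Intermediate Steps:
1/(N(-182) + (30844 - 35302)) = 1/(3 + (30844 - 35302)) = 1/(3 - 4458) = 1/(-4455) = -1/4455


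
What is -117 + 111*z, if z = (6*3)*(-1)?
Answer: -2115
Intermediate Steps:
z = -18 (z = 18*(-1) = -18)
-117 + 111*z = -117 + 111*(-18) = -117 - 1998 = -2115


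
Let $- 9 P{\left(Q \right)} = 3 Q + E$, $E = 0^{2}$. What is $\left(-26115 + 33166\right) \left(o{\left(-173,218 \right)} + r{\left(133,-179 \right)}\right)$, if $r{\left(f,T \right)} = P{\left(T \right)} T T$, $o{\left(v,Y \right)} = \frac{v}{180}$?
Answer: $\frac{2426391297517}{180} \approx 1.348 \cdot 10^{10}$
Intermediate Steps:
$E = 0$
$o{\left(v,Y \right)} = \frac{v}{180}$ ($o{\left(v,Y \right)} = v \frac{1}{180} = \frac{v}{180}$)
$P{\left(Q \right)} = - \frac{Q}{3}$ ($P{\left(Q \right)} = - \frac{3 Q + 0}{9} = - \frac{3 Q}{9} = - \frac{Q}{3}$)
$r{\left(f,T \right)} = - \frac{T^{3}}{3}$ ($r{\left(f,T \right)} = - \frac{T}{3} T T = - \frac{T^{2}}{3} T = - \frac{T^{3}}{3}$)
$\left(-26115 + 33166\right) \left(o{\left(-173,218 \right)} + r{\left(133,-179 \right)}\right) = \left(-26115 + 33166\right) \left(\frac{1}{180} \left(-173\right) - \frac{\left(-179\right)^{3}}{3}\right) = 7051 \left(- \frac{173}{180} - - \frac{5735339}{3}\right) = 7051 \left(- \frac{173}{180} + \frac{5735339}{3}\right) = 7051 \cdot \frac{344120167}{180} = \frac{2426391297517}{180}$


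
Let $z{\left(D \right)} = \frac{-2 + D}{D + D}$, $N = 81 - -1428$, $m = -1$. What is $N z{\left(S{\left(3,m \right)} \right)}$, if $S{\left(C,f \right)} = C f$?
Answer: $\frac{2515}{2} \approx 1257.5$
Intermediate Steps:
$N = 1509$ ($N = 81 + 1428 = 1509$)
$z{\left(D \right)} = \frac{-2 + D}{2 D}$
$N z{\left(S{\left(3,m \right)} \right)} = 1509 \frac{-2 + 3 \left(-1\right)}{2 \cdot 3 \left(-1\right)} = 1509 \frac{-2 - 3}{2 \left(-3\right)} = 1509 \cdot \frac{1}{2} \left(- \frac{1}{3}\right) \left(-5\right) = 1509 \cdot \frac{5}{6} = \frac{2515}{2}$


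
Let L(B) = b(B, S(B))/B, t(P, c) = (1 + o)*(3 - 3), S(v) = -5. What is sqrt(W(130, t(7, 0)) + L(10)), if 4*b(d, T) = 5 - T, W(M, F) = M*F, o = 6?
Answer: 1/2 ≈ 0.50000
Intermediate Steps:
t(P, c) = 0 (t(P, c) = (1 + 6)*(3 - 3) = 7*0 = 0)
W(M, F) = F*M
b(d, T) = 5/4 - T/4 (b(d, T) = (5 - T)/4 = 5/4 - T/4)
L(B) = 5/(2*B) (L(B) = (5/4 - 1/4*(-5))/B = (5/4 + 5/4)/B = 5/(2*B))
sqrt(W(130, t(7, 0)) + L(10)) = sqrt(0*130 + (5/2)/10) = sqrt(0 + (5/2)*(1/10)) = sqrt(0 + 1/4) = sqrt(1/4) = 1/2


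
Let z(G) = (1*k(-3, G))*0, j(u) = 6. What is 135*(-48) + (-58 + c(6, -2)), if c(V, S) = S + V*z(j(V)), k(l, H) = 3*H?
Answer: -6540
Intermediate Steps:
z(G) = 0 (z(G) = (1*(3*G))*0 = (3*G)*0 = 0)
c(V, S) = S (c(V, S) = S + V*0 = S + 0 = S)
135*(-48) + (-58 + c(6, -2)) = 135*(-48) + (-58 - 2) = -6480 - 60 = -6540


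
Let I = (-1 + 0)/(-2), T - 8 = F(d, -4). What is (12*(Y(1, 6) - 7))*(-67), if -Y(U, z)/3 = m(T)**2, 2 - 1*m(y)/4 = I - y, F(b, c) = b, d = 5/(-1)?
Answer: 787116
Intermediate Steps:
d = -5 (d = 5*(-1) = -5)
T = 3 (T = 8 - 5 = 3)
I = 1/2 (I = -1*(-1/2) = 1/2 ≈ 0.50000)
m(y) = 6 + 4*y (m(y) = 8 - 4*(1/2 - y) = 8 + (-2 + 4*y) = 6 + 4*y)
Y(U, z) = -972 (Y(U, z) = -3*(6 + 4*3)**2 = -3*(6 + 12)**2 = -3*18**2 = -3*324 = -972)
(12*(Y(1, 6) - 7))*(-67) = (12*(-972 - 7))*(-67) = (12*(-979))*(-67) = -11748*(-67) = 787116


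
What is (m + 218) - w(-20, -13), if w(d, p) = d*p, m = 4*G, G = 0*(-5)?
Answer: -42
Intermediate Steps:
G = 0
m = 0 (m = 4*0 = 0)
(m + 218) - w(-20, -13) = (0 + 218) - (-20)*(-13) = 218 - 1*260 = 218 - 260 = -42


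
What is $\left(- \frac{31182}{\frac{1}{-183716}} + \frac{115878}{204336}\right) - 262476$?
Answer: $\frac{195085363154129}{34056} \approx 5.7284 \cdot 10^{9}$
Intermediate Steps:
$\left(- \frac{31182}{\frac{1}{-183716}} + \frac{115878}{204336}\right) - 262476 = \left(- \frac{31182}{- \frac{1}{183716}} + 115878 \cdot \frac{1}{204336}\right) - 262476 = \left(\left(-31182\right) \left(-183716\right) + \frac{19313}{34056}\right) - 262476 = \left(5728632312 + \frac{19313}{34056}\right) - 262476 = \frac{195094302036785}{34056} - 262476 = \frac{195085363154129}{34056}$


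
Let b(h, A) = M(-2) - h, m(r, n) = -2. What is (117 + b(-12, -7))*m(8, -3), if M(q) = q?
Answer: -254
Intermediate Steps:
b(h, A) = -2 - h
(117 + b(-12, -7))*m(8, -3) = (117 + (-2 - 1*(-12)))*(-2) = (117 + (-2 + 12))*(-2) = (117 + 10)*(-2) = 127*(-2) = -254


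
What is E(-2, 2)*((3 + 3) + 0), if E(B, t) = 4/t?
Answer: 12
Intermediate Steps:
E(-2, 2)*((3 + 3) + 0) = (4/2)*((3 + 3) + 0) = (4*(½))*(6 + 0) = 2*6 = 12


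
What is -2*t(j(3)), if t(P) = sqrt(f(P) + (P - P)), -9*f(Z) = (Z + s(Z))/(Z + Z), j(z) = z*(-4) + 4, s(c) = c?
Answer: -2*I/3 ≈ -0.66667*I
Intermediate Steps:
j(z) = 4 - 4*z (j(z) = -4*z + 4 = 4 - 4*z)
f(Z) = -1/9 (f(Z) = -(Z + Z)/(9*(Z + Z)) = -2*Z/(9*(2*Z)) = -2*Z*1/(2*Z)/9 = -1/9*1 = -1/9)
t(P) = I/3 (t(P) = sqrt(-1/9 + (P - P)) = sqrt(-1/9 + 0) = sqrt(-1/9) = I/3)
-2*t(j(3)) = -2*I/3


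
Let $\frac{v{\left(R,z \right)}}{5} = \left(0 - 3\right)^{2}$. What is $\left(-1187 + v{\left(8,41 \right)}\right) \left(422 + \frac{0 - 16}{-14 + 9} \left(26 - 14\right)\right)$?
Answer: $- \frac{2628884}{5} \approx -5.2578 \cdot 10^{5}$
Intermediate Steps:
$v{\left(R,z \right)} = 45$ ($v{\left(R,z \right)} = 5 \left(0 - 3\right)^{2} = 5 \left(-3\right)^{2} = 5 \cdot 9 = 45$)
$\left(-1187 + v{\left(8,41 \right)}\right) \left(422 + \frac{0 - 16}{-14 + 9} \left(26 - 14\right)\right) = \left(-1187 + 45\right) \left(422 + \frac{0 - 16}{-14 + 9} \left(26 - 14\right)\right) = - 1142 \left(422 + - \frac{16}{-5} \cdot 12\right) = - 1142 \left(422 + \left(-16\right) \left(- \frac{1}{5}\right) 12\right) = - 1142 \left(422 + \frac{16}{5} \cdot 12\right) = - 1142 \left(422 + \frac{192}{5}\right) = \left(-1142\right) \frac{2302}{5} = - \frac{2628884}{5}$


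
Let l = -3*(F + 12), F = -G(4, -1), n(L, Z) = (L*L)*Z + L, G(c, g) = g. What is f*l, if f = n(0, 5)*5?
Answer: 0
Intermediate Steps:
n(L, Z) = L + Z*L**2 (n(L, Z) = L**2*Z + L = Z*L**2 + L = L + Z*L**2)
F = 1 (F = -1*(-1) = 1)
f = 0 (f = (0*(1 + 0*5))*5 = (0*(1 + 0))*5 = (0*1)*5 = 0*5 = 0)
l = -39 (l = -3*(1 + 12) = -3*13 = -39)
f*l = 0*(-39) = 0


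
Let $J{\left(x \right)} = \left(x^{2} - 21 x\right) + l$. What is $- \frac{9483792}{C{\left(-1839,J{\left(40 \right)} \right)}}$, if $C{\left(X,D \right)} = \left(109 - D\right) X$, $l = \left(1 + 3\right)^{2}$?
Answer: $- \frac{3161264}{408871} \approx -7.7317$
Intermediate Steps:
$l = 16$ ($l = 4^{2} = 16$)
$J{\left(x \right)} = 16 + x^{2} - 21 x$ ($J{\left(x \right)} = \left(x^{2} - 21 x\right) + 16 = 16 + x^{2} - 21 x$)
$C{\left(X,D \right)} = X \left(109 - D\right)$
$- \frac{9483792}{C{\left(-1839,J{\left(40 \right)} \right)}} = - \frac{9483792}{\left(-1839\right) \left(109 - \left(16 + 40^{2} - 840\right)\right)} = - \frac{9483792}{\left(-1839\right) \left(109 - \left(16 + 1600 - 840\right)\right)} = - \frac{9483792}{\left(-1839\right) \left(109 - 776\right)} = - \frac{9483792}{\left(-1839\right) \left(-667\right)} = - \frac{9483792}{1226613} = \left(-9483792\right) \frac{1}{1226613} = - \frac{3161264}{408871}$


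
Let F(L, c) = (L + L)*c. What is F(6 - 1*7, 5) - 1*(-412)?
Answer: 402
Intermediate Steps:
F(L, c) = 2*L*c (F(L, c) = (2*L)*c = 2*L*c)
F(6 - 1*7, 5) - 1*(-412) = 2*(6 - 1*7)*5 - 1*(-412) = 2*(6 - 7)*5 + 412 = 2*(-1)*5 + 412 = -10 + 412 = 402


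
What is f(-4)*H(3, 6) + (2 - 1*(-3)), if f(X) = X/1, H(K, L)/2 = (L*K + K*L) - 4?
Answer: -251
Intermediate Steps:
H(K, L) = -8 + 4*K*L (H(K, L) = 2*((L*K + K*L) - 4) = 2*((K*L + K*L) - 4) = 2*(2*K*L - 4) = 2*(-4 + 2*K*L) = -8 + 4*K*L)
f(X) = X (f(X) = X*1 = X)
f(-4)*H(3, 6) + (2 - 1*(-3)) = -4*(-8 + 4*3*6) + (2 - 1*(-3)) = -4*(-8 + 72) + (2 + 3) = -4*64 + 5 = -256 + 5 = -251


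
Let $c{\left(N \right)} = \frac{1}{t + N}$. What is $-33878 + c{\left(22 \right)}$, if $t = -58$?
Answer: $- \frac{1219609}{36} \approx -33878.0$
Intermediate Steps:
$c{\left(N \right)} = \frac{1}{-58 + N}$
$-33878 + c{\left(22 \right)} = -33878 + \frac{1}{-58 + 22} = -33878 + \frac{1}{-36} = -33878 - \frac{1}{36} = - \frac{1219609}{36}$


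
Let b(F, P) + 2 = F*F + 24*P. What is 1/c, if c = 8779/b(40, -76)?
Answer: -226/8779 ≈ -0.025743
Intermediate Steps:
b(F, P) = -2 + F² + 24*P (b(F, P) = -2 + (F*F + 24*P) = -2 + (F² + 24*P) = -2 + F² + 24*P)
c = -8779/226 (c = 8779/(-2 + 40² + 24*(-76)) = 8779/(-2 + 1600 - 1824) = 8779/(-226) = 8779*(-1/226) = -8779/226 ≈ -38.845)
1/c = 1/(-8779/226) = -226/8779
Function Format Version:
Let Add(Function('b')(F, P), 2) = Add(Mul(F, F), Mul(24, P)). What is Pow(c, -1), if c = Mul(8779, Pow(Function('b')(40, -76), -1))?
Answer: Rational(-226, 8779) ≈ -0.025743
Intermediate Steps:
Function('b')(F, P) = Add(-2, Pow(F, 2), Mul(24, P)) (Function('b')(F, P) = Add(-2, Add(Mul(F, F), Mul(24, P))) = Add(-2, Add(Pow(F, 2), Mul(24, P))) = Add(-2, Pow(F, 2), Mul(24, P)))
c = Rational(-8779, 226) (c = Mul(8779, Pow(Add(-2, Pow(40, 2), Mul(24, -76)), -1)) = Mul(8779, Pow(Add(-2, 1600, -1824), -1)) = Mul(8779, Pow(-226, -1)) = Mul(8779, Rational(-1, 226)) = Rational(-8779, 226) ≈ -38.845)
Pow(c, -1) = Pow(Rational(-8779, 226), -1) = Rational(-226, 8779)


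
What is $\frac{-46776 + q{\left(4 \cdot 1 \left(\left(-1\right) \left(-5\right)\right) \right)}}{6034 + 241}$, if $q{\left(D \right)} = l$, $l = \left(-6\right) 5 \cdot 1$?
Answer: $- \frac{46806}{6275} \approx -7.4591$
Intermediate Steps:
$l = -30$ ($l = \left(-30\right) 1 = -30$)
$q{\left(D \right)} = -30$
$\frac{-46776 + q{\left(4 \cdot 1 \left(\left(-1\right) \left(-5\right)\right) \right)}}{6034 + 241} = \frac{-46776 - 30}{6034 + 241} = - \frac{46806}{6275}$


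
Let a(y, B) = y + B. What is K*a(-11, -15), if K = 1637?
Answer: -42562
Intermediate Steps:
a(y, B) = B + y
K*a(-11, -15) = 1637*(-15 - 11) = 1637*(-26) = -42562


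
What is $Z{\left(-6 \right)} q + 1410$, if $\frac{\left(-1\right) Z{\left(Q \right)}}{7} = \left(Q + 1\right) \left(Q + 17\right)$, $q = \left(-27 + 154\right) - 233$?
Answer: $-39400$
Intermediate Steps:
$q = -106$ ($q = 127 - 233 = -106$)
$Z{\left(Q \right)} = - 7 \left(1 + Q\right) \left(17 + Q\right)$ ($Z{\left(Q \right)} = - 7 \left(Q + 1\right) \left(Q + 17\right) = - 7 \left(1 + Q\right) \left(17 + Q\right)$)
$Z{\left(-6 \right)} q + 1410 = \left(-119 - -756 - 7 \left(-6\right)^{2}\right) \left(-106\right) + 1410 = \left(-119 + 756 - 252\right) \left(-106\right) + 1410 = 385 \left(-106\right) + 1410 = -40810 + 1410 = -39400$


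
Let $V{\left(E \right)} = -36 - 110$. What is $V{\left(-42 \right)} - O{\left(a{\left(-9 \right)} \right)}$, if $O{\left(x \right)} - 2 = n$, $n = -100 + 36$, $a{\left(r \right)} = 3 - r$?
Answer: $-84$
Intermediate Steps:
$n = -64$
$O{\left(x \right)} = -62$ ($O{\left(x \right)} = 2 - 64 = -62$)
$V{\left(E \right)} = -146$
$V{\left(-42 \right)} - O{\left(a{\left(-9 \right)} \right)} = -146 - -62 = -146 + 62 = -84$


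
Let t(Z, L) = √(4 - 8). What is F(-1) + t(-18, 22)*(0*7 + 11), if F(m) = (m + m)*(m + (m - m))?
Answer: 2 + 22*I ≈ 2.0 + 22.0*I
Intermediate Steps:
t(Z, L) = 2*I (t(Z, L) = √(-4) = 2*I)
F(m) = 2*m² (F(m) = (2*m)*(m + 0) = (2*m)*m = 2*m²)
F(-1) + t(-18, 22)*(0*7 + 11) = 2*(-1)² + (2*I)*(0*7 + 11) = 2*1 + (2*I)*(0 + 11) = 2 + (2*I)*11 = 2 + 22*I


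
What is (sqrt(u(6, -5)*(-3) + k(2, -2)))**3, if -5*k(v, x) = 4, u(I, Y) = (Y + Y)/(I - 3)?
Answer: 46*sqrt(230)/25 ≈ 27.905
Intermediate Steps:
u(I, Y) = 2*Y/(-3 + I) (u(I, Y) = (2*Y)/(-3 + I) = 2*Y/(-3 + I))
k(v, x) = -4/5 (k(v, x) = -1/5*4 = -4/5)
(sqrt(u(6, -5)*(-3) + k(2, -2)))**3 = (sqrt((2*(-5)/(-3 + 6))*(-3) - 4/5))**3 = (sqrt((2*(-5)/3)*(-3) - 4/5))**3 = (sqrt((2*(-5)*(1/3))*(-3) - 4/5))**3 = (sqrt(-10/3*(-3) - 4/5))**3 = (sqrt(10 - 4/5))**3 = (sqrt(46/5))**3 = (sqrt(230)/5)**3 = 46*sqrt(230)/25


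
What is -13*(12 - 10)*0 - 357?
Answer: -357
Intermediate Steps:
-13*(12 - 10)*0 - 357 = -26*0 - 357 = -13*0 - 357 = 0 - 357 = -357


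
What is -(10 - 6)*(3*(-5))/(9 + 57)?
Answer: 10/11 ≈ 0.90909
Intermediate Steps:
-(10 - 6)*(3*(-5))/(9 + 57) = -4*(-15)/66 = -(-60)/66 = -1*(-10/11) = 10/11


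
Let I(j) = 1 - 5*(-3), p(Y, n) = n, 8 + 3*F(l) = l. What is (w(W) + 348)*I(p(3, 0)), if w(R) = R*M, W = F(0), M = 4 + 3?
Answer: 15808/3 ≈ 5269.3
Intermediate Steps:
M = 7
F(l) = -8/3 + l/3
I(j) = 16 (I(j) = 1 + 15 = 16)
W = -8/3 (W = -8/3 + (1/3)*0 = -8/3 + 0 = -8/3 ≈ -2.6667)
w(R) = 7*R (w(R) = R*7 = 7*R)
(w(W) + 348)*I(p(3, 0)) = (7*(-8/3) + 348)*16 = (-56/3 + 348)*16 = (988/3)*16 = 15808/3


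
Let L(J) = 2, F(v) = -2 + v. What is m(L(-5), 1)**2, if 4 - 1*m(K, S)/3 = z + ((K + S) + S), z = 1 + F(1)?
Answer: 0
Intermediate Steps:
z = 0 (z = 1 + (-2 + 1) = 1 - 1 = 0)
m(K, S) = 12 - 6*S - 3*K (m(K, S) = 12 - 3*(0 + ((K + S) + S)) = 12 - 3*(0 + (K + 2*S)) = 12 - 3*(K + 2*S) = 12 + (-6*S - 3*K) = 12 - 6*S - 3*K)
m(L(-5), 1)**2 = (12 - 6*1 - 3*2)**2 = (12 - 6 - 6)**2 = 0**2 = 0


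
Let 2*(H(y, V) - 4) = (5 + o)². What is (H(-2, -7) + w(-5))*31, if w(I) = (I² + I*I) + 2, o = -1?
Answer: 1984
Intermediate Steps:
H(y, V) = 12 (H(y, V) = 4 + (5 - 1)²/2 = 4 + (½)*4² = 4 + (½)*16 = 4 + 8 = 12)
w(I) = 2 + 2*I² (w(I) = (I² + I²) + 2 = 2*I² + 2 = 2 + 2*I²)
(H(-2, -7) + w(-5))*31 = (12 + (2 + 2*(-5)²))*31 = (12 + (2 + 2*25))*31 = (12 + (2 + 50))*31 = (12 + 52)*31 = 64*31 = 1984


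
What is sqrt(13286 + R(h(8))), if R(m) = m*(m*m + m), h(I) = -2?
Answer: sqrt(13282) ≈ 115.25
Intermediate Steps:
R(m) = m*(m + m**2) (R(m) = m*(m**2 + m) = m*(m + m**2))
sqrt(13286 + R(h(8))) = sqrt(13286 + (-2)**2*(1 - 2)) = sqrt(13286 + 4*(-1)) = sqrt(13286 - 4) = sqrt(13282)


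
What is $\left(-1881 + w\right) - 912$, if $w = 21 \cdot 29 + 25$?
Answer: $-2159$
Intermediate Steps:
$w = 634$ ($w = 609 + 25 = 634$)
$\left(-1881 + w\right) - 912 = \left(-1881 + 634\right) - 912 = -1247 - 912 = -2159$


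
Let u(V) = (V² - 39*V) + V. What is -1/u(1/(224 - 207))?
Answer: 289/645 ≈ 0.44806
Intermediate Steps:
u(V) = V² - 38*V
-1/u(1/(224 - 207)) = -1/((-38 + 1/(224 - 207))/(224 - 207)) = -1/((-38 + 1/17)/17) = -1/((1/17)*(-645/17)) = -1/(-645/289) = -1*(-289/645) = 289/645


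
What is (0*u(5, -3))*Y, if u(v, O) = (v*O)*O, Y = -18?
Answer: 0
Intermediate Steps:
u(v, O) = v*O² (u(v, O) = (O*v)*O = v*O²)
(0*u(5, -3))*Y = (0*(5*(-3)²))*(-18) = (0*(5*9))*(-18) = (0*45)*(-18) = 0*(-18) = 0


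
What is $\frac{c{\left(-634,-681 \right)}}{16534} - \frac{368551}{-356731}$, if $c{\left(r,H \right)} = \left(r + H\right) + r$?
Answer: $\frac{5398353515}{5898190354} \approx 0.91526$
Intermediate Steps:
$c{\left(r,H \right)} = H + 2 r$ ($c{\left(r,H \right)} = \left(H + r\right) + r = H + 2 r$)
$\frac{c{\left(-634,-681 \right)}}{16534} - \frac{368551}{-356731} = \frac{-681 + 2 \left(-634\right)}{16534} - \frac{368551}{-356731} = \left(-681 - 1268\right) \frac{1}{16534} - - \frac{368551}{356731} = \left(-1949\right) \frac{1}{16534} + \frac{368551}{356731} = - \frac{1949}{16534} + \frac{368551}{356731} = \frac{5398353515}{5898190354}$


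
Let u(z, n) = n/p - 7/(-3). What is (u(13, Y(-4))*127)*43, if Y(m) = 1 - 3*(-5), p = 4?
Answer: 103759/3 ≈ 34586.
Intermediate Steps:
Y(m) = 16 (Y(m) = 1 + 15 = 16)
u(z, n) = 7/3 + n/4 (u(z, n) = n/4 - 7/(-3) = n*(¼) - 7*(-⅓) = n/4 + 7/3 = 7/3 + n/4)
(u(13, Y(-4))*127)*43 = ((7/3 + (¼)*16)*127)*43 = ((7/3 + 4)*127)*43 = ((19/3)*127)*43 = (2413/3)*43 = 103759/3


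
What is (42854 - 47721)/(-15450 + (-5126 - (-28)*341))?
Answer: 4867/11028 ≈ 0.44133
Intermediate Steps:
(42854 - 47721)/(-15450 + (-5126 - (-28)*341)) = -4867/(-15450 + (-5126 - 1*(-9548))) = -4867/(-15450 + (-5126 + 9548)) = -4867/(-15450 + 4422) = -4867/(-11028) = -4867*(-1/11028) = 4867/11028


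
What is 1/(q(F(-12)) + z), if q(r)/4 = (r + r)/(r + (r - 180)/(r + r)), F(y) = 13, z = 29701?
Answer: 171/5081575 ≈ 3.3651e-5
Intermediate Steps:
q(r) = 8*r/(r + (-180 + r)/(2*r)) (q(r) = 4*((r + r)/(r + (r - 180)/(r + r))) = 4*((2*r)/(r + (-180 + r)/((2*r)))) = 4*((2*r)/(r + (-180 + r)*(1/(2*r)))) = 4*((2*r)/(r + (-180 + r)/(2*r))) = 4*(2*r/(r + (-180 + r)/(2*r))) = 8*r/(r + (-180 + r)/(2*r)))
1/(q(F(-12)) + z) = 1/(16*13²/(-180 + 13 + 2*13²) + 29701) = 1/(16*169/(-180 + 13 + 2*169) + 29701) = 1/(16*169/(-180 + 13 + 338) + 29701) = 1/(16*169/171 + 29701) = 1/(16*169*(1/171) + 29701) = 1/(2704/171 + 29701) = 1/(5081575/171) = 171/5081575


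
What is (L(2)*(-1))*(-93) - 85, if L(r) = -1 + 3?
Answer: 101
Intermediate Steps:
L(r) = 2
(L(2)*(-1))*(-93) - 85 = (2*(-1))*(-93) - 85 = -2*(-93) - 85 = 186 - 85 = 101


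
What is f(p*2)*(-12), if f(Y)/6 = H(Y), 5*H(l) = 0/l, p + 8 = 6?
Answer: 0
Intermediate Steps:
p = -2 (p = -8 + 6 = -2)
H(l) = 0 (H(l) = (0/l)/5 = (⅕)*0 = 0)
f(Y) = 0 (f(Y) = 6*0 = 0)
f(p*2)*(-12) = 0*(-12) = 0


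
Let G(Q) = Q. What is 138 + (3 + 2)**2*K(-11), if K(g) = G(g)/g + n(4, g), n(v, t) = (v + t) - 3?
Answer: -87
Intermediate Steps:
n(v, t) = -3 + t + v (n(v, t) = (t + v) - 3 = -3 + t + v)
K(g) = 2 + g (K(g) = g/g + (-3 + g + 4) = 1 + (1 + g) = 2 + g)
138 + (3 + 2)**2*K(-11) = 138 + (3 + 2)**2*(2 - 11) = 138 + 5**2*(-9) = 138 + 25*(-9) = 138 - 225 = -87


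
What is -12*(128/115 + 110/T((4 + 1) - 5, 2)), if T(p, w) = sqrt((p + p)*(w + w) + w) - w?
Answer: 150264/115 + 660*sqrt(2) ≈ 2240.0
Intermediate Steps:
T(p, w) = sqrt(w + 4*p*w) - w (T(p, w) = sqrt((2*p)*(2*w) + w) - w = sqrt(4*p*w + w) - w = sqrt(w + 4*p*w) - w)
-12*(128/115 + 110/T((4 + 1) - 5, 2)) = -12*(128/115 + 110/(sqrt(2*(1 + 4*((4 + 1) - 5))) - 1*2)) = -12*(128*(1/115) + 110/(sqrt(2*(1 + 4*(5 - 5))) - 2)) = -12*(128/115 + 110/(sqrt(2*(1 + 4*0)) - 2)) = -12*(128/115 + 110/(sqrt(2*(1 + 0)) - 2)) = -12*(128/115 + 110/(sqrt(2*1) - 2)) = -12*(128/115 + 110/(sqrt(2) - 2)) = -12*(128/115 + 110/(-2 + sqrt(2))) = -1536/115 - 1320/(-2 + sqrt(2))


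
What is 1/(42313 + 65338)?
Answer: 1/107651 ≈ 9.2893e-6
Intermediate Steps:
1/(42313 + 65338) = 1/107651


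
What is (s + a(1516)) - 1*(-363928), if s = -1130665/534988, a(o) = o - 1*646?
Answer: 195161421759/534988 ≈ 3.6480e+5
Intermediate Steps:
a(o) = -646 + o (a(o) = o - 646 = -646 + o)
s = -1130665/534988 (s = -1130665*1/534988 = -1130665/534988 ≈ -2.1134)
(s + a(1516)) - 1*(-363928) = (-1130665/534988 + (-646 + 1516)) - 1*(-363928) = (-1130665/534988 + 870) + 363928 = 464308895/534988 + 363928 = 195161421759/534988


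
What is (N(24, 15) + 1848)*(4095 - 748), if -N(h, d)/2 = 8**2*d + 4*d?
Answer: -642624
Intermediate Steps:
N(h, d) = -136*d (N(h, d) = -2*(8**2*d + 4*d) = -2*(64*d + 4*d) = -136*d)
(N(24, 15) + 1848)*(4095 - 748) = (-136*15 + 1848)*(4095 - 748) = (-2040 + 1848)*3347 = -192*3347 = -642624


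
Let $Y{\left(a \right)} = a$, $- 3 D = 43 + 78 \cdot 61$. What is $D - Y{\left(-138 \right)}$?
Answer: $- \frac{4387}{3} \approx -1462.3$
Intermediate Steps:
$D = - \frac{4801}{3}$ ($D = - \frac{43 + 78 \cdot 61}{3} = - \frac{43 + 4758}{3} = \left(- \frac{1}{3}\right) 4801 = - \frac{4801}{3} \approx -1600.3$)
$D - Y{\left(-138 \right)} = - \frac{4801}{3} - -138 = - \frac{4801}{3} + 138 = - \frac{4387}{3}$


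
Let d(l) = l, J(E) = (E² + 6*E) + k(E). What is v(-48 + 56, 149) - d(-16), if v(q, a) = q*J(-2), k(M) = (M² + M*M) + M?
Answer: 0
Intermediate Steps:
k(M) = M + 2*M² (k(M) = (M² + M²) + M = 2*M² + M = M + 2*M²)
J(E) = E² + 6*E + E*(1 + 2*E) (J(E) = (E² + 6*E) + E*(1 + 2*E) = E² + 6*E + E*(1 + 2*E))
v(q, a) = -2*q (v(q, a) = q*(-2*(7 + 3*(-2))) = q*(-2*(7 - 6)) = q*(-2*1) = q*(-2) = -2*q)
v(-48 + 56, 149) - d(-16) = -2*(-48 + 56) - 1*(-16) = -2*8 + 16 = -16 + 16 = 0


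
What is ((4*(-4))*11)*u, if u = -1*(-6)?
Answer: -1056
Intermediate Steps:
u = 6
((4*(-4))*11)*u = ((4*(-4))*11)*6 = -16*11*6 = -176*6 = -1056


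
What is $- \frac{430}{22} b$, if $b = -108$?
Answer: $\frac{23220}{11} \approx 2110.9$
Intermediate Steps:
$- \frac{430}{22} b = - \frac{430}{22} \left(-108\right) = \left(-430\right) \frac{1}{22} \left(-108\right) = \left(- \frac{215}{11}\right) \left(-108\right) = \frac{23220}{11}$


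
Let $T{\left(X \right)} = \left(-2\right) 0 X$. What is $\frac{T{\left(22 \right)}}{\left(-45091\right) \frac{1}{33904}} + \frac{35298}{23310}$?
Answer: $\frac{53}{35} \approx 1.5143$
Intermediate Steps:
$T{\left(X \right)} = 0$ ($T{\left(X \right)} = 0 X = 0$)
$\frac{T{\left(22 \right)}}{\left(-45091\right) \frac{1}{33904}} + \frac{35298}{23310} = \frac{0}{\left(-45091\right) \frac{1}{33904}} + \frac{35298}{23310} = \frac{0}{\left(-45091\right) \frac{1}{33904}} + 35298 \cdot \frac{1}{23310} = \frac{0}{- \frac{45091}{33904}} + \frac{53}{35} = 0 \left(- \frac{33904}{45091}\right) + \frac{53}{35} = 0 + \frac{53}{35} = \frac{53}{35}$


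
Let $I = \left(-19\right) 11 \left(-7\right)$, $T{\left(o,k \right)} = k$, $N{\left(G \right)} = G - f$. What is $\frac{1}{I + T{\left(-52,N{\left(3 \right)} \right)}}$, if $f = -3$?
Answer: $\frac{1}{1469} \approx 0.00068074$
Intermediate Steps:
$N{\left(G \right)} = 3 + G$ ($N{\left(G \right)} = G - -3 = G + 3 = 3 + G$)
$I = 1463$ ($I = \left(-209\right) \left(-7\right) = 1463$)
$\frac{1}{I + T{\left(-52,N{\left(3 \right)} \right)}} = \frac{1}{1463 + \left(3 + 3\right)} = \frac{1}{1463 + 6} = \frac{1}{1469}$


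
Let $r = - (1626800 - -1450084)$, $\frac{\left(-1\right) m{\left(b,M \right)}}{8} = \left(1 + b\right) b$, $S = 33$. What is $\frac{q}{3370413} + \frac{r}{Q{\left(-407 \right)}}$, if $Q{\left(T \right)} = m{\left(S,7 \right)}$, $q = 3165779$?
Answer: $\frac{866565488783}{2521068924} \approx 343.73$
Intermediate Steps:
$m{\left(b,M \right)} = - 8 b \left(1 + b\right)$ ($m{\left(b,M \right)} = - 8 \left(1 + b\right) b = - 8 b \left(1 + b\right)$)
$Q{\left(T \right)} = -8976$ ($Q{\left(T \right)} = \left(-8\right) 33 \left(1 + 33\right) = \left(-8\right) 33 \cdot 34 = -8976$)
$r = -3076884$ ($r = - (1626800 + 1450084) = \left(-1\right) 3076884 = -3076884$)
$\frac{q}{3370413} + \frac{r}{Q{\left(-407 \right)}} = \frac{3165779}{3370413} - \frac{3076884}{-8976} = 3165779 \cdot \frac{1}{3370413} - - \frac{256407}{748} = \frac{3165779}{3370413} + \frac{256407}{748} = \frac{866565488783}{2521068924}$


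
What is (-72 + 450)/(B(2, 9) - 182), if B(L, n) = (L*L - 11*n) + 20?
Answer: -378/257 ≈ -1.4708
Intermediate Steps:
B(L, n) = 20 + L² - 11*n (B(L, n) = (L² - 11*n) + 20 = 20 + L² - 11*n)
(-72 + 450)/(B(2, 9) - 182) = (-72 + 450)/((20 + 2² - 11*9) - 182) = 378/((20 + 4 - 99) - 182) = 378/(-75 - 182) = 378/(-257) = 378*(-1/257) = -378/257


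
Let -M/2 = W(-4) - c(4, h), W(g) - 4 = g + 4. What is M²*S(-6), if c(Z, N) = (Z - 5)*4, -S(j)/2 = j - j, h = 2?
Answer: 0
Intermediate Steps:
S(j) = 0 (S(j) = -2*(j - j) = -2*0 = 0)
c(Z, N) = -20 + 4*Z (c(Z, N) = (-5 + Z)*4 = -20 + 4*Z)
W(g) = 8 + g (W(g) = 4 + (g + 4) = 4 + (4 + g) = 8 + g)
M = -16 (M = -2*((8 - 4) - (-20 + 4*4)) = -2*(4 - (-20 + 16)) = -2*(4 - 1*(-4)) = -2*(4 + 4) = -2*8 = -16)
M²*S(-6) = (-16)²*0 = 256*0 = 0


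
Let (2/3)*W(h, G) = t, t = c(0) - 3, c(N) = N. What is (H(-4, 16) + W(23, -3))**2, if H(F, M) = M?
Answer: 529/4 ≈ 132.25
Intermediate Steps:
t = -3 (t = 0 - 3 = -3)
W(h, G) = -9/2 (W(h, G) = (3/2)*(-3) = -9/2)
(H(-4, 16) + W(23, -3))**2 = (16 - 9/2)**2 = (23/2)**2 = 529/4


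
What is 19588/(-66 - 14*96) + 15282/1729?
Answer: -6160016/1218945 ≈ -5.0536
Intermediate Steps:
19588/(-66 - 14*96) + 15282/1729 = 19588/(-66 - 1344) + 15282*(1/1729) = 19588/(-1410) + 15282/1729 = 19588*(-1/1410) + 15282/1729 = -9794/705 + 15282/1729 = -6160016/1218945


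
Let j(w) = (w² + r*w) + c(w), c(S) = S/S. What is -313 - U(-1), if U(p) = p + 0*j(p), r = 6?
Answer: -312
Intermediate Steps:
c(S) = 1
j(w) = 1 + w² + 6*w (j(w) = (w² + 6*w) + 1 = 1 + w² + 6*w)
U(p) = p (U(p) = p + 0*(1 + p² + 6*p) = p + 0 = p)
-313 - U(-1) = -313 - 1*(-1) = -313 + 1 = -312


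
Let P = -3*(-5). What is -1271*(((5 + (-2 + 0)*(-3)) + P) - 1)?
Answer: -31775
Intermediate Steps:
P = 15
-1271*(((5 + (-2 + 0)*(-3)) + P) - 1) = -1271*(((5 + (-2 + 0)*(-3)) + 15) - 1) = -1271*(((5 - 2*(-3)) + 15) - 1) = -1271*(((5 + 6) + 15) - 1) = -1271*((11 + 15) - 1) = -1271*(26 - 1) = -1271*25 = -31775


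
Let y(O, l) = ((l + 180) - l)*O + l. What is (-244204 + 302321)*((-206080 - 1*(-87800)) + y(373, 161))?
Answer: -2962746543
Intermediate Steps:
y(O, l) = l + 180*O (y(O, l) = ((180 + l) - l)*O + l = 180*O + l = l + 180*O)
(-244204 + 302321)*((-206080 - 1*(-87800)) + y(373, 161)) = (-244204 + 302321)*((-206080 - 1*(-87800)) + (161 + 180*373)) = 58117*((-206080 + 87800) + (161 + 67140)) = 58117*(-118280 + 67301) = 58117*(-50979) = -2962746543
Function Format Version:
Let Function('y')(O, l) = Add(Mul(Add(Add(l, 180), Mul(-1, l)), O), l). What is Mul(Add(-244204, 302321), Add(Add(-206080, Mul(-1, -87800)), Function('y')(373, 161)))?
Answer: -2962746543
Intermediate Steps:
Function('y')(O, l) = Add(l, Mul(180, O)) (Function('y')(O, l) = Add(Mul(Add(Add(180, l), Mul(-1, l)), O), l) = Add(Mul(180, O), l) = Add(l, Mul(180, O)))
Mul(Add(-244204, 302321), Add(Add(-206080, Mul(-1, -87800)), Function('y')(373, 161))) = Mul(Add(-244204, 302321), Add(Add(-206080, Mul(-1, -87800)), Add(161, Mul(180, 373)))) = Mul(58117, Add(Add(-206080, 87800), Add(161, 67140))) = Mul(58117, Add(-118280, 67301)) = Mul(58117, -50979) = -2962746543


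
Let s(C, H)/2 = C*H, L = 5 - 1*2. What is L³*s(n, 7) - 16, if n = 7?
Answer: 2630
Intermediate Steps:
L = 3 (L = 5 - 2 = 3)
s(C, H) = 2*C*H (s(C, H) = 2*(C*H) = 2*C*H)
L³*s(n, 7) - 16 = 3³*(2*7*7) - 16 = 27*98 - 16 = 2646 - 16 = 2630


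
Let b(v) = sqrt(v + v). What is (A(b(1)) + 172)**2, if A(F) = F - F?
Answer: 29584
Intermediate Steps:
b(v) = sqrt(2)*sqrt(v) (b(v) = sqrt(2*v) = sqrt(2)*sqrt(v))
A(F) = 0
(A(b(1)) + 172)**2 = (0 + 172)**2 = 172**2 = 29584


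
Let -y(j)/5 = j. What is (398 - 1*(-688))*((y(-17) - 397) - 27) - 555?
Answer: -368709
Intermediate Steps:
y(j) = -5*j
(398 - 1*(-688))*((y(-17) - 397) - 27) - 555 = (398 - 1*(-688))*((-5*(-17) - 397) - 27) - 555 = (398 + 688)*((85 - 397) - 27) - 555 = 1086*(-312 - 27) - 555 = 1086*(-339) - 555 = -368154 - 555 = -368709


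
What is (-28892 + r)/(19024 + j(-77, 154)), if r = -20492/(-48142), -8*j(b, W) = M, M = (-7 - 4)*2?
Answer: -927265448/610657199 ≈ -1.5185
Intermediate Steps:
M = -22 (M = -11*2 = -22)
j(b, W) = 11/4 (j(b, W) = -⅛*(-22) = 11/4)
r = 10246/24071 (r = -20492*(-1/48142) = 10246/24071 ≈ 0.42566)
(-28892 + r)/(19024 + j(-77, 154)) = (-28892 + 10246/24071)/(19024 + 11/4) = -695449086/(24071*76107/4) = -695449086/24071*4/76107 = -927265448/610657199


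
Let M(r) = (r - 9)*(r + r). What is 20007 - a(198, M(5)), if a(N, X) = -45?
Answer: 20052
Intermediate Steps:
M(r) = 2*r*(-9 + r) (M(r) = (-9 + r)*(2*r) = 2*r*(-9 + r))
20007 - a(198, M(5)) = 20007 - 1*(-45) = 20007 + 45 = 20052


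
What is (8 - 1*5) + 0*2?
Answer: 3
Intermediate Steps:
(8 - 1*5) + 0*2 = (8 - 5) + 0 = 3 + 0 = 3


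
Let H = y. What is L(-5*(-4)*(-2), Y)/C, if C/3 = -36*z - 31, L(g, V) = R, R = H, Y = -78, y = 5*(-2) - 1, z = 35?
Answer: 11/3873 ≈ 0.0028402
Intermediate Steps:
y = -11 (y = -10 - 1 = -11)
H = -11
R = -11
L(g, V) = -11
C = -3873 (C = 3*(-36*35 - 31) = 3*(-1260 - 31) = 3*(-1291) = -3873)
L(-5*(-4)*(-2), Y)/C = -11/(-3873) = -11*(-1/3873) = 11/3873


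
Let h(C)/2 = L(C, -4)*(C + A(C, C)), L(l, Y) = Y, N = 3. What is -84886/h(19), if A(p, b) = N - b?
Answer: 42443/12 ≈ 3536.9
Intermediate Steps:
A(p, b) = 3 - b
h(C) = -24 (h(C) = 2*(-4*(C + (3 - C))) = 2*(-4*3) = 2*(-12) = -24)
-84886/h(19) = -84886/(-24) = -84886*(-1)/24 = -1*(-42443/12) = 42443/12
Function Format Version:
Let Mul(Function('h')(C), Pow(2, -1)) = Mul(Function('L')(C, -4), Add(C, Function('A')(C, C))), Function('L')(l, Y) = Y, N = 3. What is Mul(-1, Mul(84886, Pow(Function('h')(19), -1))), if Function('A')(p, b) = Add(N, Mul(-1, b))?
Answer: Rational(42443, 12) ≈ 3536.9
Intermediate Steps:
Function('A')(p, b) = Add(3, Mul(-1, b))
Function('h')(C) = -24 (Function('h')(C) = Mul(2, Mul(-4, Add(C, Add(3, Mul(-1, C))))) = Mul(2, Mul(-4, 3)) = Mul(2, -12) = -24)
Mul(-1, Mul(84886, Pow(Function('h')(19), -1))) = Mul(-1, Mul(84886, Pow(-24, -1))) = Mul(-1, Mul(84886, Rational(-1, 24))) = Mul(-1, Rational(-42443, 12)) = Rational(42443, 12)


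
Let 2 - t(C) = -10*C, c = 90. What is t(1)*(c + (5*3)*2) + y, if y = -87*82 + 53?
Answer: -5641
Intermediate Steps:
t(C) = 2 + 10*C (t(C) = 2 - (-10)*C = 2 + 10*C)
y = -7081 (y = -7134 + 53 = -7081)
t(1)*(c + (5*3)*2) + y = (2 + 10*1)*(90 + (5*3)*2) - 7081 = (2 + 10)*(90 + 15*2) - 7081 = 12*(90 + 30) - 7081 = 12*120 - 7081 = 1440 - 7081 = -5641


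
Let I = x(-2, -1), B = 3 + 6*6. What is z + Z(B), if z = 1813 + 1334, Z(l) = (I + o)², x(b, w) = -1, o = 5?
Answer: 3163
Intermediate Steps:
B = 39 (B = 3 + 36 = 39)
I = -1
Z(l) = 16 (Z(l) = (-1 + 5)² = 4² = 16)
z = 3147
z + Z(B) = 3147 + 16 = 3163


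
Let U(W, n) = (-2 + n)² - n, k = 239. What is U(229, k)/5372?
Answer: 1645/158 ≈ 10.411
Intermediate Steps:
U(229, k)/5372 = ((-2 + 239)² - 1*239)/5372 = (237² - 239)*(1/5372) = (56169 - 239)*(1/5372) = 55930*(1/5372) = 1645/158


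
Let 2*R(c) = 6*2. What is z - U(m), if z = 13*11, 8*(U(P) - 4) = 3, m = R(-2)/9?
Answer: 1109/8 ≈ 138.63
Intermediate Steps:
R(c) = 6 (R(c) = (6*2)/2 = (½)*12 = 6)
m = ⅔ (m = 6/9 = 6*(⅑) = ⅔ ≈ 0.66667)
U(P) = 35/8 (U(P) = 4 + (⅛)*3 = 4 + 3/8 = 35/8)
z = 143
z - U(m) = 143 - 1*35/8 = 143 - 35/8 = 1109/8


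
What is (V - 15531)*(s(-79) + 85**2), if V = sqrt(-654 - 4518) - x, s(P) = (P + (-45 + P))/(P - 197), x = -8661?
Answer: -2283476935/46 + 1994303*I*sqrt(1293)/138 ≈ -4.9641e+7 + 5.1965e+5*I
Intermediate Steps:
s(P) = (-45 + 2*P)/(-197 + P)
V = 8661 + 2*I*sqrt(1293) (V = sqrt(-654 - 4518) - 1*(-8661) = sqrt(-5172) + 8661 = 2*I*sqrt(1293) + 8661 = 8661 + 2*I*sqrt(1293) ≈ 8661.0 + 71.917*I)
(V - 15531)*(s(-79) + 85**2) = ((8661 + 2*I*sqrt(1293)) - 15531)*((-45 + 2*(-79))/(-197 - 79) + 85**2) = (-6870 + 2*I*sqrt(1293))*((-45 - 158)/(-276) + 7225) = (-6870 + 2*I*sqrt(1293))*(-1/276*(-203) + 7225) = (-6870 + 2*I*sqrt(1293))*(203/276 + 7225) = (-6870 + 2*I*sqrt(1293))*(1994303/276) = -2283476935/46 + 1994303*I*sqrt(1293)/138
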